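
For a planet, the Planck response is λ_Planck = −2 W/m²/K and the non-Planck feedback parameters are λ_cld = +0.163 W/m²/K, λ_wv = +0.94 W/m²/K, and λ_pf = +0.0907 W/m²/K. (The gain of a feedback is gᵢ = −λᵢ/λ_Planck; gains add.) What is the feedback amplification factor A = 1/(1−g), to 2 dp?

Convert to gains: g_cld = 0.163/2 = 0.0815; g_wv = 0.94/2 = 0.47; g_pf = 0.0907/2 = 0.04535.
Total gain g = 0.59685.
A = 1/(1 − 0.59685) = 2.48.

2.48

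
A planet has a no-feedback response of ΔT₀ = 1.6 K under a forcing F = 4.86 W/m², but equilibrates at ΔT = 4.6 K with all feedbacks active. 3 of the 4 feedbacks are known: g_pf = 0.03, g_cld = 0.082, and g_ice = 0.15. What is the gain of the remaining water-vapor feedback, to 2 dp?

Amplification A = ΔT/ΔT₀ = 4.6/1.6 = 2.875.
Total gain g = 1 − 1/A = 1 − 1/2.875 = 0.6522.
Known gains sum to 0.03 + 0.082 + 0.15 = 0.262.
g_wv = 0.6522 − 0.262 = 0.39.

0.39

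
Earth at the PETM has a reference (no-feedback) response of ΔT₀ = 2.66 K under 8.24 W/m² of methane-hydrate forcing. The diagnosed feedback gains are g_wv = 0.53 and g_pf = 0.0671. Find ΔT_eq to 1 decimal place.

Total gain g = 0.53 + 0.0671 = 0.5971.
Amplification A = 1/(1 − 0.5971) = 2.482.
ΔT = 2.66 × 2.482 = 6.6 K.

6.6 K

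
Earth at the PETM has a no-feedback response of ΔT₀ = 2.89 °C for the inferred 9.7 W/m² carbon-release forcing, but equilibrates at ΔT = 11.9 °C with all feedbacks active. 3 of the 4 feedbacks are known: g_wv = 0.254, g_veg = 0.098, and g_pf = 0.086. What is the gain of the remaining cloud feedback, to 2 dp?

Amplification A = ΔT/ΔT₀ = 11.9/2.89 = 4.118.
Total gain g = 1 − 1/A = 1 − 1/4.118 = 0.7572.
Known gains sum to 0.254 + 0.098 + 0.086 = 0.438.
g_cld = 0.7572 − 0.438 = 0.32.

0.32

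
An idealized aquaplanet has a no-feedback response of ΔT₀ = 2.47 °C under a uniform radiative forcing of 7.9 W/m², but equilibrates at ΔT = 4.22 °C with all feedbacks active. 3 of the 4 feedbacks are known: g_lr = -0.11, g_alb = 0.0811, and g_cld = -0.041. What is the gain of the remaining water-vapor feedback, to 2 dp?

Amplification A = ΔT/ΔT₀ = 4.22/2.47 = 1.709.
Total gain g = 1 − 1/A = 1 − 1/1.709 = 0.4149.
Known gains sum to -0.11 + 0.0811 − 0.041 = -0.0699.
g_wv = 0.4149 + 0.0699 = 0.48.

0.48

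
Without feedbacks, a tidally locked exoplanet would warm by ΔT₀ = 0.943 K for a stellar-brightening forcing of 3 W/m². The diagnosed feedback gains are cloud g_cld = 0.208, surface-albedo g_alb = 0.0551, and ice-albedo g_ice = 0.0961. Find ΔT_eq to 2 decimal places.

Total gain g = 0.208 + 0.0551 + 0.0961 = 0.3592.
Amplification A = 1/(1 − 0.3592) = 1.561.
ΔT = 0.943 × 1.561 = 1.47 K.

1.47 K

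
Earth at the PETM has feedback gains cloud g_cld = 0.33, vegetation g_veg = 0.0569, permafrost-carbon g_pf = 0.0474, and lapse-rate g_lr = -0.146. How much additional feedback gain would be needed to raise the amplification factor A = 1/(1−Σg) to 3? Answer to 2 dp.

0.38

Current total gain = 0.2883.
Target gain for A = 3: g* = 1 − 1/3 = 0.6667.
Additional gain needed = 0.6667 − 0.2883 = 0.38.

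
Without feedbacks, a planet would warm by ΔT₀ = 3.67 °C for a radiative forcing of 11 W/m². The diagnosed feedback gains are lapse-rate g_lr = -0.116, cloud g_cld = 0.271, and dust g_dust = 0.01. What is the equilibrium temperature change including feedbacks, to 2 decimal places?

4.40 °C

Total gain g = -0.116 + 0.271 + 0.01 = 0.165.
Amplification A = 1/(1 − 0.165) = 1.198.
ΔT = 3.67 × 1.198 = 4.40 °C.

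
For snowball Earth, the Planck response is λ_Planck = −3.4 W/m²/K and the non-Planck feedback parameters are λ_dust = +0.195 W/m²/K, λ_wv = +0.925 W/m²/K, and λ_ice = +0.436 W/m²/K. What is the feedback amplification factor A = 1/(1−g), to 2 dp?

1.84

Convert to gains: g_dust = 0.195/3.4 = 0.05735; g_wv = 0.925/3.4 = 0.2721; g_ice = 0.436/3.4 = 0.1282.
Total gain g = 0.45765.
A = 1/(1 − 0.45765) = 1.84.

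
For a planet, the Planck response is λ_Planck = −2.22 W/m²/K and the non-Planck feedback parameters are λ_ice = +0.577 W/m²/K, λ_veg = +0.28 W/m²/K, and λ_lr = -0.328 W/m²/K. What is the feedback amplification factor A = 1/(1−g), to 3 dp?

1.313

Convert to gains: g_ice = 0.577/2.22 = 0.2599; g_veg = 0.28/2.22 = 0.1261; g_lr = -0.328/2.22 = -0.1477.
Total gain g = 0.2383.
A = 1/(1 − 0.2383) = 1.313.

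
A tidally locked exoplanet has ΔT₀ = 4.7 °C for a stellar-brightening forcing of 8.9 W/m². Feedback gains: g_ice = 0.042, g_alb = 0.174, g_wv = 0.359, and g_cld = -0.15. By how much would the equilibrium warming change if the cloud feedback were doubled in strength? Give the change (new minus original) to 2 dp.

Original: g = 0.425, ΔT = 4.7/(1−0.425) = 8.1739 °C.
With doubled cloud: g' = 0.275, ΔT' = 4.7/(1−0.275) = 6.4828 °C.
Change = 6.4828 − 8.1739 = -1.69 °C.

-1.69 °C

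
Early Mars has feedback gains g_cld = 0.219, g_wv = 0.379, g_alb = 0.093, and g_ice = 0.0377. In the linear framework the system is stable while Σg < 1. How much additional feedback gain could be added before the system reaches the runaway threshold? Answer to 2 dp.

0.27

Current total gain = 0.219 + 0.379 + 0.093 + 0.0377 = 0.7287.
Margin to runaway = 1 − 0.7287 = 0.27.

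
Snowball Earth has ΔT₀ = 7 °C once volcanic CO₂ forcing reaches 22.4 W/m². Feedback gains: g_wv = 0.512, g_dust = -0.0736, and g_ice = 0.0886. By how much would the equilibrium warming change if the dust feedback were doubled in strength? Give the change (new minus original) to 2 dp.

Original: g = 0.527, ΔT = 7/(1−0.527) = 14.7992 °C.
With doubled dust: g' = 0.4534, ΔT' = 7/(1−0.4534) = 12.8064 °C.
Change = 12.8064 − 14.7992 = -1.99 °C.

-1.99 °C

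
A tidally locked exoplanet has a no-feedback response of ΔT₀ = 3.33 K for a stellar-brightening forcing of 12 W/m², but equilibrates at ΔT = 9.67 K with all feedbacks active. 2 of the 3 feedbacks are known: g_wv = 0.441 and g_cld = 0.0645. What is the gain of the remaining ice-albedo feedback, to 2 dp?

Amplification A = ΔT/ΔT₀ = 9.67/3.33 = 2.904.
Total gain g = 1 − 1/A = 1 − 1/2.904 = 0.6556.
Known gains sum to 0.441 + 0.0645 = 0.5055.
g_ice = 0.6556 − 0.5055 = 0.15.

0.15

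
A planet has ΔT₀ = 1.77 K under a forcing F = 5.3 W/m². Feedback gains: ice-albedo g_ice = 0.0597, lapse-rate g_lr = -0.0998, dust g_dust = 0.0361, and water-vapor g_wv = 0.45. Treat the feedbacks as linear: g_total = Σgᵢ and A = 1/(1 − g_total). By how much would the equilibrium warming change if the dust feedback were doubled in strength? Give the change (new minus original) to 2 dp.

0.22 K

Original: g = 0.446, ΔT = 1.77/(1−0.446) = 3.1949 K.
With doubled dust: g' = 0.4821, ΔT' = 1.77/(1−0.4821) = 3.4176 K.
Change = 3.4176 − 3.1949 = 0.22 K.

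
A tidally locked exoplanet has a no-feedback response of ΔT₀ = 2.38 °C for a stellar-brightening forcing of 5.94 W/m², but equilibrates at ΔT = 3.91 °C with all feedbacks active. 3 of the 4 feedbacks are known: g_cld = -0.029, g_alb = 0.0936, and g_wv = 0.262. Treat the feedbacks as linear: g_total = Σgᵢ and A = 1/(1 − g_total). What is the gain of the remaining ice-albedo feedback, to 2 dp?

0.06

Amplification A = ΔT/ΔT₀ = 3.91/2.38 = 1.643.
Total gain g = 1 − 1/A = 1 − 1/1.643 = 0.3914.
Known gains sum to -0.029 + 0.0936 + 0.262 = 0.3266.
g_ice = 0.3914 − 0.3266 = 0.06.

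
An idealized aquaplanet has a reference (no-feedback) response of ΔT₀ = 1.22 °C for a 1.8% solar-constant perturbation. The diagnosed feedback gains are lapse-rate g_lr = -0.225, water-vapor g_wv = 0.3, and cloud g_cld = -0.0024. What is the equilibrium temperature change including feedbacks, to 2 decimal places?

Total gain g = -0.225 + 0.3 − 0.0024 = 0.0726.
Amplification A = 1/(1 − 0.0726) = 1.078.
ΔT = 1.22 × 1.078 = 1.32 °C.

1.32 °C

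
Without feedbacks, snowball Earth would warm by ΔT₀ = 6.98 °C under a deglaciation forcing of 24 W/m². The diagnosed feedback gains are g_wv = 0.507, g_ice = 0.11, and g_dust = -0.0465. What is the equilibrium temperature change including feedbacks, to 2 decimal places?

Total gain g = 0.507 + 0.11 − 0.0465 = 0.5705.
Amplification A = 1/(1 − 0.5705) = 2.328.
ΔT = 6.98 × 2.328 = 16.25 °C.

16.25 °C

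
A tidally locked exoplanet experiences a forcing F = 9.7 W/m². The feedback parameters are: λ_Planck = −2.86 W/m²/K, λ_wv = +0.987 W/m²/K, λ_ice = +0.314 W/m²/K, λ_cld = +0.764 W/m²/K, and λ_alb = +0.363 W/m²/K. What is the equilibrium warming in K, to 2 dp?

Net feedback parameter λ = (−2.86) + (+0.987) + (+0.314) + (+0.764) + (+0.363) = -0.432 W/m²/K.
ΔT = −F/λ = −9.7/(-0.432) = 22.45 K.

22.45 K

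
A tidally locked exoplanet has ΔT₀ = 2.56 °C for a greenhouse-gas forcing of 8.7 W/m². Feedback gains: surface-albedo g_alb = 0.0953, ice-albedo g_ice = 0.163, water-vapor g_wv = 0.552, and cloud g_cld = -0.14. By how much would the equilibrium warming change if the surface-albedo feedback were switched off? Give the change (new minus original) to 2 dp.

-1.74 °C

Original: g = 0.6703, ΔT = 2.56/(1−0.6703) = 7.7646 °C.
Without surface-albedo: g' = 0.575, ΔT' = 2.56/(1−0.575) = 6.0235 °C.
Change = 6.0235 − 7.7646 = -1.74 °C.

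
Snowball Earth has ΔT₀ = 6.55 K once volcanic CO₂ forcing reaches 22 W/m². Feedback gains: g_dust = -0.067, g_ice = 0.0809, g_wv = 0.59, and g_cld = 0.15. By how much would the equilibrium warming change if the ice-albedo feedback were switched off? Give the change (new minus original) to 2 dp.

-6.58 K

Original: g = 0.7539, ΔT = 6.55/(1−0.7539) = 26.6152 K.
Without ice-albedo: g' = 0.673, ΔT' = 6.55/(1−0.673) = 20.0306 K.
Change = 20.0306 − 26.6152 = -6.58 K.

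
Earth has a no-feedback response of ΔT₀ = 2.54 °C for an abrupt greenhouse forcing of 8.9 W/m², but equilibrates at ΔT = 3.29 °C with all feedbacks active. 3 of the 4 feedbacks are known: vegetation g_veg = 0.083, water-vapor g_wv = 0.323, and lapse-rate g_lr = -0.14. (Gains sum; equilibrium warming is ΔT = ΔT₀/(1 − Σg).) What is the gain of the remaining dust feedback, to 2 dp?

Amplification A = ΔT/ΔT₀ = 3.29/2.54 = 1.295.
Total gain g = 1 − 1/A = 1 − 1/1.295 = 0.2278.
Known gains sum to 0.083 + 0.323 − 0.14 = 0.266.
g_dust = 0.2278 − 0.266 = -0.04.

-0.04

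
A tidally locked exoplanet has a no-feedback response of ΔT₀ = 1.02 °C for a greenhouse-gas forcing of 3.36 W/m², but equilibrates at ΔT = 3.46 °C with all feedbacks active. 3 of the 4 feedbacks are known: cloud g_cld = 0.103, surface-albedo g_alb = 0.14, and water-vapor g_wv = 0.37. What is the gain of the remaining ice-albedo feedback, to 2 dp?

Amplification A = ΔT/ΔT₀ = 3.46/1.02 = 3.392.
Total gain g = 1 − 1/A = 1 − 1/3.392 = 0.7052.
Known gains sum to 0.103 + 0.14 + 0.37 = 0.613.
g_ice = 0.7052 − 0.613 = 0.09.

0.09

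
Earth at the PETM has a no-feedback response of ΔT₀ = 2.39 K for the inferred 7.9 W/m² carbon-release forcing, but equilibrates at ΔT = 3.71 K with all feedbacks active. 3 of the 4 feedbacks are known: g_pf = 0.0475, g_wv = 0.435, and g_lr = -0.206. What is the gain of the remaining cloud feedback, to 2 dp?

Amplification A = ΔT/ΔT₀ = 3.71/2.39 = 1.552.
Total gain g = 1 − 1/A = 1 − 1/1.552 = 0.3557.
Known gains sum to 0.0475 + 0.435 − 0.206 = 0.2765.
g_cld = 0.3557 − 0.2765 = 0.08.

0.08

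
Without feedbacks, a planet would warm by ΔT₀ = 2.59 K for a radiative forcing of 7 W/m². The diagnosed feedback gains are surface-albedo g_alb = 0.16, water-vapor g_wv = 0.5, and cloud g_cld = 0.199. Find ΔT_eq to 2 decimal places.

Total gain g = 0.16 + 0.5 + 0.199 = 0.859.
Amplification A = 1/(1 − 0.859) = 7.092.
ΔT = 2.59 × 7.092 = 18.37 K.

18.37 K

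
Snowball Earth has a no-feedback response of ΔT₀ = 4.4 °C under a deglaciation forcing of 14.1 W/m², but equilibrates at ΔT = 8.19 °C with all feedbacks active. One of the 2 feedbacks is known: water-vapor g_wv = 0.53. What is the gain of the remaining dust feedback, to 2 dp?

Amplification A = ΔT/ΔT₀ = 8.19/4.4 = 1.861.
Total gain g = 1 − 1/A = 1 − 1/1.861 = 0.4627.
The known gain is 0.53.
g_dust = 0.4627 − 0.53 = -0.07.

-0.07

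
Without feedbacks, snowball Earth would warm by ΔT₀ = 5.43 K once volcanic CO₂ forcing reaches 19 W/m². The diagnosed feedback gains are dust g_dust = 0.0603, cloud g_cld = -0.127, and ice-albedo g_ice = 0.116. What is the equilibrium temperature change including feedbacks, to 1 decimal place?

5.7 K

Total gain g = 0.0603 − 0.127 + 0.116 = 0.0493.
Amplification A = 1/(1 − 0.0493) = 1.052.
ΔT = 5.43 × 1.052 = 5.7 K.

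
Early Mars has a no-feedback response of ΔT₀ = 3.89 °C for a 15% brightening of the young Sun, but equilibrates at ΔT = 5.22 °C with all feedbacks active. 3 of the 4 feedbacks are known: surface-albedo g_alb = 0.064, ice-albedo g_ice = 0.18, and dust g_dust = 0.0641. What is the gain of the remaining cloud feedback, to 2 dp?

Amplification A = ΔT/ΔT₀ = 5.22/3.89 = 1.342.
Total gain g = 1 − 1/A = 1 − 1/1.342 = 0.2548.
Known gains sum to 0.064 + 0.18 + 0.0641 = 0.3081.
g_cld = 0.2548 − 0.3081 = -0.05.

-0.05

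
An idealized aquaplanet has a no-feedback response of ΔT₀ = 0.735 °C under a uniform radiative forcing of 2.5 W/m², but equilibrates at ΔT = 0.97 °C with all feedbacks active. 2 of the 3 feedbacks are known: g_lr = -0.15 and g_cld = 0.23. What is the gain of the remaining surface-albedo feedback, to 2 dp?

0.16

Amplification A = ΔT/ΔT₀ = 0.97/0.735 = 1.32.
Total gain g = 1 − 1/A = 1 − 1/1.32 = 0.2424.
Known gains sum to -0.15 + 0.23 = 0.08.
g_alb = 0.2424 − 0.08 = 0.16.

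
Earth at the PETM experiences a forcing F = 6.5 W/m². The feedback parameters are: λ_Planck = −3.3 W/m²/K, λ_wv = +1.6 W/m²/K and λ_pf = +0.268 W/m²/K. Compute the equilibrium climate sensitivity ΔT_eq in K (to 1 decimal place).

4.5 K

Net feedback parameter λ = (−3.3) + (+1.6) + (+0.268) = -1.432 W/m²/K.
ΔT = −F/λ = −6.5/(-1.432) = 4.5 K.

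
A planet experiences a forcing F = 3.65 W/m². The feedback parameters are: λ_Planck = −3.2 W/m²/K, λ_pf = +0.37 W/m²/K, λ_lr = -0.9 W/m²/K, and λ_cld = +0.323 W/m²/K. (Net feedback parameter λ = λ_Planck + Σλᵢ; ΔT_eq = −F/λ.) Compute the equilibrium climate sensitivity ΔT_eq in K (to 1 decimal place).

Net feedback parameter λ = (−3.2) + (+0.37) + (-0.9) + (+0.323) = -3.407 W/m²/K.
ΔT = −F/λ = −3.65/(-3.407) = 1.1 K.

1.1 K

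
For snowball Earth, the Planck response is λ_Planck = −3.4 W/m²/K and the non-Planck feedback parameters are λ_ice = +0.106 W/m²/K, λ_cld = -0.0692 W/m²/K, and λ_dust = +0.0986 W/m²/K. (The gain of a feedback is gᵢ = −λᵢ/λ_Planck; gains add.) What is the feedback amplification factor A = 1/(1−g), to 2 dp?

Convert to gains: g_ice = 0.106/3.4 = 0.03118; g_cld = -0.0692/3.4 = -0.02035; g_dust = 0.0986/3.4 = 0.029.
Total gain g = 0.03983.
A = 1/(1 − 0.03983) = 1.04.

1.04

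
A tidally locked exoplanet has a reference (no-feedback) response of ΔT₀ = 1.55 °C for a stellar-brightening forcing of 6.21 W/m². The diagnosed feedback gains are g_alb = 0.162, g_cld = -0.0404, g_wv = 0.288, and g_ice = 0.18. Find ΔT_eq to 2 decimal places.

Total gain g = 0.162 − 0.0404 + 0.288 + 0.18 = 0.5896.
Amplification A = 1/(1 − 0.5896) = 2.437.
ΔT = 1.55 × 2.437 = 3.78 °C.

3.78 °C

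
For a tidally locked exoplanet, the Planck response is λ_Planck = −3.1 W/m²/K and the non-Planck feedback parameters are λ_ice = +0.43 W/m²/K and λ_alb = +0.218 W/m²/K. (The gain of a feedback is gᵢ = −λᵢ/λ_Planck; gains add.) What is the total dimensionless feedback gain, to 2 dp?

0.21

Convert to gains: g_ice = 0.43/3.1 = 0.1387; g_alb = 0.218/3.1 = 0.07032.
Total gain g = 0.20902.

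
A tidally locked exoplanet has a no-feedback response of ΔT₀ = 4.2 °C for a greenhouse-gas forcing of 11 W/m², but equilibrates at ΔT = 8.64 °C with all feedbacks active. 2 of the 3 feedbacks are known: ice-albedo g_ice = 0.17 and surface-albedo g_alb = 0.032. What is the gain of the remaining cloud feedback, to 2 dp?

0.31

Amplification A = ΔT/ΔT₀ = 8.64/4.2 = 2.057.
Total gain g = 1 − 1/A = 1 − 1/2.057 = 0.5139.
Known gains sum to 0.17 + 0.032 = 0.202.
g_cld = 0.5139 − 0.202 = 0.31.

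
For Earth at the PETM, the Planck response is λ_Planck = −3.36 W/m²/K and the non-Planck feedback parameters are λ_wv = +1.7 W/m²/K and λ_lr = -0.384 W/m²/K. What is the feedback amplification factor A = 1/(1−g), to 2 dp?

Convert to gains: g_wv = 1.7/3.36 = 0.506; g_lr = -0.384/3.36 = -0.1143.
Total gain g = 0.3917.
A = 1/(1 − 0.3917) = 1.64.

1.64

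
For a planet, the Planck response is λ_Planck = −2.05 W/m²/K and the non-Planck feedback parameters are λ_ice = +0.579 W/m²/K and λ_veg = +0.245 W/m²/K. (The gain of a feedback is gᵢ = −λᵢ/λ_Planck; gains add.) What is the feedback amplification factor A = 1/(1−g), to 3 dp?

1.672

Convert to gains: g_ice = 0.579/2.05 = 0.2824; g_veg = 0.245/2.05 = 0.1195.
Total gain g = 0.4019.
A = 1/(1 − 0.4019) = 1.672.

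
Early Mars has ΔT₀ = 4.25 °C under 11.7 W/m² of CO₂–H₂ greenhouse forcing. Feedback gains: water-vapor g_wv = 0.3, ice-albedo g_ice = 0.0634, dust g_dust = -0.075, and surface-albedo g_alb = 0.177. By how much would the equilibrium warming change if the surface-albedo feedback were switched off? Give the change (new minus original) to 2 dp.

Original: g = 0.4654, ΔT = 4.25/(1−0.4654) = 7.9499 °C.
Without surface-albedo: g' = 0.2884, ΔT' = 4.25/(1−0.2884) = 5.9725 °C.
Change = 5.9725 − 7.9499 = -1.98 °C.

-1.98 °C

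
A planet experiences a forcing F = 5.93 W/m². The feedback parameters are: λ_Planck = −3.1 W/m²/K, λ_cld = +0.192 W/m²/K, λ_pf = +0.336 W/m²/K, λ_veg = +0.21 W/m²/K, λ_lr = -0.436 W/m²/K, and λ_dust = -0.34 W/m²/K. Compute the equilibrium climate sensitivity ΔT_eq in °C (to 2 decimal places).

Net feedback parameter λ = (−3.1) + (+0.192) + (+0.336) + (+0.21) + (-0.436) + (-0.34) = -3.138 W/m²/K.
ΔT = −F/λ = −5.93/(-3.138) = 1.89 °C.

1.89 °C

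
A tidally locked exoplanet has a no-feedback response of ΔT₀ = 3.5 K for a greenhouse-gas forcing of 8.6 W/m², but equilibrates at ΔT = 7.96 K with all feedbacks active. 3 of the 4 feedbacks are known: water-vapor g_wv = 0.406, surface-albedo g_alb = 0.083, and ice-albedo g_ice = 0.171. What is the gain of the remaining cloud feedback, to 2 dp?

-0.10

Amplification A = ΔT/ΔT₀ = 7.96/3.5 = 2.274.
Total gain g = 1 − 1/A = 1 − 1/2.274 = 0.5602.
Known gains sum to 0.406 + 0.083 + 0.171 = 0.66.
g_cld = 0.5602 − 0.66 = -0.10.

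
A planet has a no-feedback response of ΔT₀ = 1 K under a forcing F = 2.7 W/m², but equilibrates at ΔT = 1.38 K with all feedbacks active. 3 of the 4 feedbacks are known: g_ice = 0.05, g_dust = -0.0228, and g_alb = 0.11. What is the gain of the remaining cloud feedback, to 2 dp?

Amplification A = ΔT/ΔT₀ = 1.38/1 = 1.38.
Total gain g = 1 − 1/A = 1 − 1/1.38 = 0.2754.
Known gains sum to 0.05 − 0.0228 + 0.11 = 0.1372.
g_cld = 0.2754 − 0.1372 = 0.14.

0.14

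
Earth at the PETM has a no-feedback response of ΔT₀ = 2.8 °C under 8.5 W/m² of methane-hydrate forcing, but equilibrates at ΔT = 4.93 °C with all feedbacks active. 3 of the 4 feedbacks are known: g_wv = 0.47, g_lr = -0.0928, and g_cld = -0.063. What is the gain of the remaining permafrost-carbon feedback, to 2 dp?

Amplification A = ΔT/ΔT₀ = 4.93/2.8 = 1.761.
Total gain g = 1 − 1/A = 1 − 1/1.761 = 0.4321.
Known gains sum to 0.47 − 0.0928 − 0.063 = 0.3142.
g_pf = 0.4321 − 0.3142 = 0.12.

0.12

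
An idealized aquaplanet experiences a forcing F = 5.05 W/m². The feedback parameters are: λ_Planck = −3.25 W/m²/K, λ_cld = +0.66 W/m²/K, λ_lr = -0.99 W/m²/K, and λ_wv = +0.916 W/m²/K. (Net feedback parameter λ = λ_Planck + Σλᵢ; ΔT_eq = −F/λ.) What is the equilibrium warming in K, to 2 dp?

Net feedback parameter λ = (−3.25) + (+0.66) + (-0.99) + (+0.916) = -2.664 W/m²/K.
ΔT = −F/λ = −5.05/(-2.664) = 1.90 K.

1.90 K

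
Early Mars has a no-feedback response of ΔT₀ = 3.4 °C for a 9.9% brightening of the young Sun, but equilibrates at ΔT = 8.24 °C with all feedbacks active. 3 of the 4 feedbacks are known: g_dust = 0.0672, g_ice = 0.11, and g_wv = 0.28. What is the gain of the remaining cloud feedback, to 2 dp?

Amplification A = ΔT/ΔT₀ = 8.24/3.4 = 2.424.
Total gain g = 1 − 1/A = 1 − 1/2.424 = 0.5875.
Known gains sum to 0.0672 + 0.11 + 0.28 = 0.4572.
g_cld = 0.5875 − 0.4572 = 0.13.

0.13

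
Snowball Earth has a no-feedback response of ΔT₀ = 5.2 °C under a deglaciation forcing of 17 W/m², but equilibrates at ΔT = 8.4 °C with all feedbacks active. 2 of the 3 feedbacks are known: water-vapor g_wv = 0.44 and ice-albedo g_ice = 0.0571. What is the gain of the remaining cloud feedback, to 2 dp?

-0.12

Amplification A = ΔT/ΔT₀ = 8.4/5.2 = 1.615.
Total gain g = 1 − 1/A = 1 − 1/1.615 = 0.3808.
Known gains sum to 0.44 + 0.0571 = 0.4971.
g_cld = 0.3808 − 0.4971 = -0.12.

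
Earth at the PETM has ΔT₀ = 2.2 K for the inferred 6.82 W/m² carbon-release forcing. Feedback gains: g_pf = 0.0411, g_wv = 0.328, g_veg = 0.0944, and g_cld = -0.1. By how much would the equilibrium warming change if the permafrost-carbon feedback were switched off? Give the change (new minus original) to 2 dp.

Original: g = 0.3635, ΔT = 2.2/(1−0.3635) = 3.4564 K.
Without permafrost-carbon: g' = 0.3224, ΔT' = 2.2/(1−0.3224) = 3.2468 K.
Change = 3.2468 − 3.4564 = -0.21 K.

-0.21 K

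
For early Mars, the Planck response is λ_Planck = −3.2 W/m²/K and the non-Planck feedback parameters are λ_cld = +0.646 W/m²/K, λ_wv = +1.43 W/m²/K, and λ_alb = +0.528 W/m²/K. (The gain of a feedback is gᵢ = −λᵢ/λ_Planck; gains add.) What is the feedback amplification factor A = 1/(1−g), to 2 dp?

Convert to gains: g_cld = 0.646/3.2 = 0.2019; g_wv = 1.43/3.2 = 0.4469; g_alb = 0.528/3.2 = 0.165.
Total gain g = 0.8138.
A = 1/(1 − 0.8138) = 5.37.

5.37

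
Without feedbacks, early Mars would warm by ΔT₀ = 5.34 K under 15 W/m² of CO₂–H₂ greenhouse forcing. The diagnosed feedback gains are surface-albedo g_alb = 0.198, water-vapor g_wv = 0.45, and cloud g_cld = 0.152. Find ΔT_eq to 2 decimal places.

26.70 K

Total gain g = 0.198 + 0.45 + 0.152 = 0.8.
Amplification A = 1/(1 − 0.8) = 5.
ΔT = 5.34 × 5 = 26.70 K.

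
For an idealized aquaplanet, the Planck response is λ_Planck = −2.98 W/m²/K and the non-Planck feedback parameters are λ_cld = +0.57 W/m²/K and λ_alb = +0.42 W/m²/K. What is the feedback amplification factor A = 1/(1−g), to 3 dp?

Convert to gains: g_cld = 0.57/2.98 = 0.1913; g_alb = 0.42/2.98 = 0.1409.
Total gain g = 0.3322.
A = 1/(1 − 0.3322) = 1.497.

1.497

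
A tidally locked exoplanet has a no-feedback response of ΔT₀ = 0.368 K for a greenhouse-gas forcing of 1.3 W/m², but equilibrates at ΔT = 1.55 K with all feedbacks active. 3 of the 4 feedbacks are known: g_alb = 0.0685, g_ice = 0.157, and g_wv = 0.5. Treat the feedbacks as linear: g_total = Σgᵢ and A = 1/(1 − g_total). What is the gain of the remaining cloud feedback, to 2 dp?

Amplification A = ΔT/ΔT₀ = 1.55/0.368 = 4.212.
Total gain g = 1 − 1/A = 1 − 1/4.212 = 0.7626.
Known gains sum to 0.0685 + 0.157 + 0.5 = 0.7255.
g_cld = 0.7626 − 0.7255 = 0.04.

0.04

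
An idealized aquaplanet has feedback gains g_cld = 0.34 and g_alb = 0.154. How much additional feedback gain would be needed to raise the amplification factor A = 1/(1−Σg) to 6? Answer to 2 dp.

Current total gain = 0.494.
Target gain for A = 6: g* = 1 − 1/6 = 0.8333.
Additional gain needed = 0.8333 − 0.494 = 0.34.

0.34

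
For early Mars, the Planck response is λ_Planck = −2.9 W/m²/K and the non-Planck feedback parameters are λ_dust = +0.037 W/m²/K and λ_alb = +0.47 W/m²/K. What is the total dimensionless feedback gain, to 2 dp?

Convert to gains: g_dust = 0.037/2.9 = 0.01276; g_alb = 0.47/2.9 = 0.1621.
Total gain g = 0.17486.

0.17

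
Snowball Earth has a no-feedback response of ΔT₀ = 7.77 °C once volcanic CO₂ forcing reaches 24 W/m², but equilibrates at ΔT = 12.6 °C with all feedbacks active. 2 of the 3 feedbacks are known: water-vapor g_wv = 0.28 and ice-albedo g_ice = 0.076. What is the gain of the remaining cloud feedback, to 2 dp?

0.03

Amplification A = ΔT/ΔT₀ = 12.6/7.77 = 1.622.
Total gain g = 1 − 1/A = 1 − 1/1.622 = 0.3835.
Known gains sum to 0.28 + 0.076 = 0.356.
g_cld = 0.3835 − 0.356 = 0.03.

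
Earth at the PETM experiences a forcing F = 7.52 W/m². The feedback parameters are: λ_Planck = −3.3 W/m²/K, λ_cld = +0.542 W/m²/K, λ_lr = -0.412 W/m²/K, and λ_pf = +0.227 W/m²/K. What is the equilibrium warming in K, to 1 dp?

Net feedback parameter λ = (−3.3) + (+0.542) + (-0.412) + (+0.227) = -2.943 W/m²/K.
ΔT = −F/λ = −7.52/(-2.943) = 2.6 K.

2.6 K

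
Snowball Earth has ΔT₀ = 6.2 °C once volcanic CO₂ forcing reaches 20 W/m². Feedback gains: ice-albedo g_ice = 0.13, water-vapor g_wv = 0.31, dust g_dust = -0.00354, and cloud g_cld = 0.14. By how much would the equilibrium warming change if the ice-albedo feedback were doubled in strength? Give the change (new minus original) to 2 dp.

6.48 °C

Original: g = 0.57646, ΔT = 6.2/(1−0.57646) = 14.6385 °C.
With doubled ice-albedo: g' = 0.70646, ΔT' = 6.2/(1−0.70646) = 21.1215 °C.
Change = 21.1215 − 14.6385 = 6.48 °C.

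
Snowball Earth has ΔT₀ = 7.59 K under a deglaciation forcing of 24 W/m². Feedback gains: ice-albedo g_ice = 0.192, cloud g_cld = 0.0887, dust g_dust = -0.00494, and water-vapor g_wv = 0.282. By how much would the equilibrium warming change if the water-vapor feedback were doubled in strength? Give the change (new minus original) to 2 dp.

30.20 K

Original: g = 0.55776, ΔT = 7.59/(1−0.55776) = 17.1626 K.
With doubled water-vapor: g' = 0.83976, ΔT' = 7.59/(1−0.83976) = 47.3665 K.
Change = 47.3665 − 17.1626 = 30.20 K.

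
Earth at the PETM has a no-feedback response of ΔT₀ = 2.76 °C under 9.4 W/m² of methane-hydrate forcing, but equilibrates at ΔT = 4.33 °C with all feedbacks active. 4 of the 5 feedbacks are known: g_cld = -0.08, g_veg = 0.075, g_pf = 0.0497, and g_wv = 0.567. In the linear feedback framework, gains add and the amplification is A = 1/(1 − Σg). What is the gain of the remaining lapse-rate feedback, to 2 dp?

Amplification A = ΔT/ΔT₀ = 4.33/2.76 = 1.569.
Total gain g = 1 − 1/A = 1 − 1/1.569 = 0.3627.
Known gains sum to -0.08 + 0.075 + 0.0497 + 0.567 = 0.6117.
g_lr = 0.3627 − 0.6117 = -0.25.

-0.25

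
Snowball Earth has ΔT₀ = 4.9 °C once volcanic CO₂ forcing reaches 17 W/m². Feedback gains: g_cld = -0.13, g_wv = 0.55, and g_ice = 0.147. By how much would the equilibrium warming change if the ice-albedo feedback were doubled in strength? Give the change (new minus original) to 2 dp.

Original: g = 0.567, ΔT = 4.9/(1−0.567) = 11.3164 °C.
With doubled ice-albedo: g' = 0.714, ΔT' = 4.9/(1−0.714) = 17.1329 °C.
Change = 17.1329 − 11.3164 = 5.82 °C.

5.82 °C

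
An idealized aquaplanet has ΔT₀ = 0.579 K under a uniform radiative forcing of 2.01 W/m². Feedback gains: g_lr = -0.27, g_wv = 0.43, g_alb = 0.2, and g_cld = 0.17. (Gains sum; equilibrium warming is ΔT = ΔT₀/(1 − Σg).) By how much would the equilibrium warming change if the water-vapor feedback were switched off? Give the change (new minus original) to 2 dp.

Original: g = 0.53, ΔT = 0.579/(1−0.53) = 1.2319 K.
Without water-vapor: g' = 0.1, ΔT' = 0.579/(1−0.1) = 0.6433 K.
Change = 0.6433 − 1.2319 = -0.59 K.

-0.59 K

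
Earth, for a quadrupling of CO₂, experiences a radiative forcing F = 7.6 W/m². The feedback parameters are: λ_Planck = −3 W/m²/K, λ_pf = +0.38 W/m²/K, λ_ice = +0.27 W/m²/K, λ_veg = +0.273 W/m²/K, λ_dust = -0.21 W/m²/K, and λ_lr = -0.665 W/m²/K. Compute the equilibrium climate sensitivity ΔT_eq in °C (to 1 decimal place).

2.6 °C

Net feedback parameter λ = (−3) + (+0.38) + (+0.27) + (+0.273) + (-0.21) + (-0.665) = -2.952 W/m²/K.
ΔT = −F/λ = −7.6/(-2.952) = 2.6 °C.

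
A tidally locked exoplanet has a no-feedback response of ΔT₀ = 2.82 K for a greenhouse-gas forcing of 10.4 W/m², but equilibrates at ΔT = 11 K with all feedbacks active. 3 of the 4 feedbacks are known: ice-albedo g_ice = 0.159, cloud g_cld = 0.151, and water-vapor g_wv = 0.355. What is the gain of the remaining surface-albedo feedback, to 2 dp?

0.08

Amplification A = ΔT/ΔT₀ = 11/2.82 = 3.901.
Total gain g = 1 − 1/A = 1 − 1/3.901 = 0.7437.
Known gains sum to 0.159 + 0.151 + 0.355 = 0.665.
g_alb = 0.7437 − 0.665 = 0.08.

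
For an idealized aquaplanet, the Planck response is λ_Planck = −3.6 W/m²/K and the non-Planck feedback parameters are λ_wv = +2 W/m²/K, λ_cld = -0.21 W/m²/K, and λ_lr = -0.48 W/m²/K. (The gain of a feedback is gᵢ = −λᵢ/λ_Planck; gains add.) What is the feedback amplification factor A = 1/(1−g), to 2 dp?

1.57

Convert to gains: g_wv = 2/3.6 = 0.5556; g_cld = -0.21/3.6 = -0.05833; g_lr = -0.48/3.6 = -0.1333.
Total gain g = 0.36397.
A = 1/(1 − 0.36397) = 1.57.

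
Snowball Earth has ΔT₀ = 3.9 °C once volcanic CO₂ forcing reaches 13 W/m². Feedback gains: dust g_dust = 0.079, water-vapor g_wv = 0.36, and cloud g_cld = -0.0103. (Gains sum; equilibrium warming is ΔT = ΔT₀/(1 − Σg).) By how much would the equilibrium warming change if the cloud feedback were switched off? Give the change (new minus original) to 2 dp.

Original: g = 0.4287, ΔT = 3.9/(1−0.4287) = 6.8265 °C.
Without cloud: g' = 0.439, ΔT' = 3.9/(1−0.439) = 6.9519 °C.
Change = 6.9519 − 6.8265 = 0.13 °C.

0.13 °C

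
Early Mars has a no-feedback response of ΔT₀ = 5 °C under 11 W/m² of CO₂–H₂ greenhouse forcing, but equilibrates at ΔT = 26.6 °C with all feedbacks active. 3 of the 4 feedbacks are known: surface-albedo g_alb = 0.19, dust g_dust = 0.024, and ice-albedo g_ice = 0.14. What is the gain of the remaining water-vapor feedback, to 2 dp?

Amplification A = ΔT/ΔT₀ = 26.6/5 = 5.32.
Total gain g = 1 − 1/A = 1 − 1/5.32 = 0.812.
Known gains sum to 0.19 + 0.024 + 0.14 = 0.354.
g_wv = 0.812 − 0.354 = 0.46.

0.46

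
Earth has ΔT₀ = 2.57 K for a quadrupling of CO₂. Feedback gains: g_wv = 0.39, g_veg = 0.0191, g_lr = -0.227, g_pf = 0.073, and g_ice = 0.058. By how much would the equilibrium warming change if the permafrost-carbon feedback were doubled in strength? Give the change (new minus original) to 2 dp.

Original: g = 0.3131, ΔT = 2.57/(1−0.3131) = 3.7414 K.
With doubled permafrost-carbon: g' = 0.3861, ΔT' = 2.57/(1−0.3861) = 4.1863 K.
Change = 4.1863 − 3.7414 = 0.44 K.

0.44 K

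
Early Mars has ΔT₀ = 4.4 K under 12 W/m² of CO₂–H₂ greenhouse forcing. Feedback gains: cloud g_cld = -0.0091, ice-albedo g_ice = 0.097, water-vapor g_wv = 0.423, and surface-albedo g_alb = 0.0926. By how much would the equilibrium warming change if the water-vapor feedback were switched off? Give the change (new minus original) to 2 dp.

-5.73 K

Original: g = 0.6035, ΔT = 4.4/(1−0.6035) = 11.0971 K.
Without water-vapor: g' = 0.1805, ΔT' = 4.4/(1−0.1805) = 5.3691 K.
Change = 5.3691 − 11.0971 = -5.73 K.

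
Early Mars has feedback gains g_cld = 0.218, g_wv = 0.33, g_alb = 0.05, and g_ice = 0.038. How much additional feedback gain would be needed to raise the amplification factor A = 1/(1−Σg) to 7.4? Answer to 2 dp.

Current total gain = 0.636.
Target gain for A = 7.4: g* = 1 − 1/7.4 = 0.8649.
Additional gain needed = 0.8649 − 0.636 = 0.23.

0.23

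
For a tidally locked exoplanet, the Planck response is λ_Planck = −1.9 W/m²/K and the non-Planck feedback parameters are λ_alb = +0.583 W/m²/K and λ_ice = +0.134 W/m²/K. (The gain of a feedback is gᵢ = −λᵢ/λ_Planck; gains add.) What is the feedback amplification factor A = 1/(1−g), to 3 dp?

1.606

Convert to gains: g_alb = 0.583/1.9 = 0.3068; g_ice = 0.134/1.9 = 0.07053.
Total gain g = 0.37733.
A = 1/(1 − 0.37733) = 1.606.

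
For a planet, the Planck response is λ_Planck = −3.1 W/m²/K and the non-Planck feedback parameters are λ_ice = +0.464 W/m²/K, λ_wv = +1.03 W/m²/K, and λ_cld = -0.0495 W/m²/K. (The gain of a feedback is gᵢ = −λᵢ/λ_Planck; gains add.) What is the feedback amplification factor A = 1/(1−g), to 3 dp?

1.873

Convert to gains: g_ice = 0.464/3.1 = 0.1497; g_wv = 1.03/3.1 = 0.3323; g_cld = -0.0495/3.1 = -0.01597.
Total gain g = 0.46603.
A = 1/(1 − 0.46603) = 1.873.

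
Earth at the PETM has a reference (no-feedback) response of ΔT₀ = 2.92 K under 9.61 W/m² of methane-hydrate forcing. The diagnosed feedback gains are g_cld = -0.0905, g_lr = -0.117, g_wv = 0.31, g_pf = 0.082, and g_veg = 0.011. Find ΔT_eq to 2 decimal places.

3.63 K

Total gain g = -0.0905 − 0.117 + 0.31 + 0.082 + 0.011 = 0.1955.
Amplification A = 1/(1 − 0.1955) = 1.243.
ΔT = 2.92 × 1.243 = 3.63 K.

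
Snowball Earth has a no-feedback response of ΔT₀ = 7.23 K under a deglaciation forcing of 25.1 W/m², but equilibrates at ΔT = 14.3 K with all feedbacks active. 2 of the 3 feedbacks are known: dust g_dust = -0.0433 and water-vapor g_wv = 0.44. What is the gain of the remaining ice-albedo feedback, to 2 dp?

0.10

Amplification A = ΔT/ΔT₀ = 14.3/7.23 = 1.978.
Total gain g = 1 − 1/A = 1 − 1/1.978 = 0.4944.
Known gains sum to -0.0433 + 0.44 = 0.3967.
g_ice = 0.4944 − 0.3967 = 0.10.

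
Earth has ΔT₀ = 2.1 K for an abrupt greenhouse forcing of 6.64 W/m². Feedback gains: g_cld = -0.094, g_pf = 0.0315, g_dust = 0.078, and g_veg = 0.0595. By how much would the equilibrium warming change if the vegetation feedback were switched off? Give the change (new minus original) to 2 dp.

Original: g = 0.075, ΔT = 2.1/(1−0.075) = 2.2703 K.
Without vegetation: g' = 0.0155, ΔT' = 2.1/(1−0.0155) = 2.1331 K.
Change = 2.1331 − 2.2703 = -0.14 K.

-0.14 K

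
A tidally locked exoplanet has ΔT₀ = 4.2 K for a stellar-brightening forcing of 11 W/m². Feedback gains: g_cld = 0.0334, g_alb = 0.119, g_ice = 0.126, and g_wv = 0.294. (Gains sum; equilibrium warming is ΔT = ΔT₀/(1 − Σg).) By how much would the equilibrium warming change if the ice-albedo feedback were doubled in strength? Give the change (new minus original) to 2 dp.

4.10 K

Original: g = 0.5724, ΔT = 4.2/(1−0.5724) = 9.8223 K.
With doubled ice-albedo: g' = 0.6984, ΔT' = 4.2/(1−0.6984) = 13.9257 K.
Change = 13.9257 − 9.8223 = 4.10 K.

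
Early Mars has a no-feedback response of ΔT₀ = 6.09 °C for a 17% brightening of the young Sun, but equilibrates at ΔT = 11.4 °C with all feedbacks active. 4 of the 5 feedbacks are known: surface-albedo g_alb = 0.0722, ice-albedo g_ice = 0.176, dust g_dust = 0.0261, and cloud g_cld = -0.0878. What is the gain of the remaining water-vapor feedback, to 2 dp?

0.28

Amplification A = ΔT/ΔT₀ = 11.4/6.09 = 1.872.
Total gain g = 1 − 1/A = 1 − 1/1.872 = 0.4658.
Known gains sum to 0.0722 + 0.176 + 0.0261 − 0.0878 = 0.1865.
g_wv = 0.4658 − 0.1865 = 0.28.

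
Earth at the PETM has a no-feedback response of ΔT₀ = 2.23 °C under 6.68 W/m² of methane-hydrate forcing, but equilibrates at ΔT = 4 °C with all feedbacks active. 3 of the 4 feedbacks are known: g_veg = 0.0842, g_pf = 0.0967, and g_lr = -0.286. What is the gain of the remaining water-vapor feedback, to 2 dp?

0.55

Amplification A = ΔT/ΔT₀ = 4/2.23 = 1.794.
Total gain g = 1 − 1/A = 1 − 1/1.794 = 0.4426.
Known gains sum to 0.0842 + 0.0967 − 0.286 = -0.1051.
g_wv = 0.4426 + 0.1051 = 0.55.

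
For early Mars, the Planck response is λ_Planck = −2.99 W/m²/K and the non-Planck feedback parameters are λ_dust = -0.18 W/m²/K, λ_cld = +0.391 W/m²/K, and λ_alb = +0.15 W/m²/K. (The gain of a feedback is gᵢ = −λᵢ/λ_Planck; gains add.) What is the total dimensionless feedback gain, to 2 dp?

0.12

Convert to gains: g_dust = -0.18/2.99 = -0.0602; g_cld = 0.391/2.99 = 0.1308; g_alb = 0.15/2.99 = 0.05017.
Total gain g = 0.12077.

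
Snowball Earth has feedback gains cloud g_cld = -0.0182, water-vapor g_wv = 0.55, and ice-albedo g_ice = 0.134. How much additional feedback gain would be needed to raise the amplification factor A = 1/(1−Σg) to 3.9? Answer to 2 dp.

Current total gain = 0.6658.
Target gain for A = 3.9: g* = 1 − 1/3.9 = 0.7436.
Additional gain needed = 0.7436 − 0.6658 = 0.08.

0.08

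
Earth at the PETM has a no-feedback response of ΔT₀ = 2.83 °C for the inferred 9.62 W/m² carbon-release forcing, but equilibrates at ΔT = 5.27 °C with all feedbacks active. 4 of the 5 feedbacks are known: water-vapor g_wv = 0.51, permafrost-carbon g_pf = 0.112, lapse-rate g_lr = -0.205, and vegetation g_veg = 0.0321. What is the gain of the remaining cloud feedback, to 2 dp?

Amplification A = ΔT/ΔT₀ = 5.27/2.83 = 1.862.
Total gain g = 1 − 1/A = 1 − 1/1.862 = 0.4629.
Known gains sum to 0.51 + 0.112 − 0.205 + 0.0321 = 0.4491.
g_cld = 0.4629 − 0.4491 = 0.01.

0.01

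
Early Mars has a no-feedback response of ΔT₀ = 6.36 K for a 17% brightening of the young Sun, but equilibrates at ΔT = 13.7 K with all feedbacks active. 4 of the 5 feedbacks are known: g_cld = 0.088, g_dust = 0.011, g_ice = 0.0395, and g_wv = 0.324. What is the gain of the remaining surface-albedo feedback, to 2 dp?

Amplification A = ΔT/ΔT₀ = 13.7/6.36 = 2.154.
Total gain g = 1 − 1/A = 1 − 1/2.154 = 0.5357.
Known gains sum to 0.088 + 0.011 + 0.0395 + 0.324 = 0.4625.
g_alb = 0.5357 − 0.4625 = 0.07.

0.07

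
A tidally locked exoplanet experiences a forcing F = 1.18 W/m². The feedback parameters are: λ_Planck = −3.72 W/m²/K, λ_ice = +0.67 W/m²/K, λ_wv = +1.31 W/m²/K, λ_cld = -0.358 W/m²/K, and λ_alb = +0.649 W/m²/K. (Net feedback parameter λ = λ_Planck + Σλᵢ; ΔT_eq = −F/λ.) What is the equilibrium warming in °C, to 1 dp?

Net feedback parameter λ = (−3.72) + (+0.67) + (+1.31) + (-0.358) + (+0.649) = -1.449 W/m²/K.
ΔT = −F/λ = −1.18/(-1.449) = 0.8 °C.

0.8 °C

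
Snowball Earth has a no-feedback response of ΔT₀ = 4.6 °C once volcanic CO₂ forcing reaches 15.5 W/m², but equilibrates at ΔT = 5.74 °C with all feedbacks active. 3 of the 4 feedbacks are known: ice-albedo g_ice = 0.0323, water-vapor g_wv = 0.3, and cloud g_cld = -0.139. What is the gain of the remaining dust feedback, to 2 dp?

Amplification A = ΔT/ΔT₀ = 5.74/4.6 = 1.248.
Total gain g = 1 − 1/A = 1 − 1/1.248 = 0.1987.
Known gains sum to 0.0323 + 0.3 − 0.139 = 0.1933.
g_dust = 0.1987 − 0.1933 = 0.01.

0.01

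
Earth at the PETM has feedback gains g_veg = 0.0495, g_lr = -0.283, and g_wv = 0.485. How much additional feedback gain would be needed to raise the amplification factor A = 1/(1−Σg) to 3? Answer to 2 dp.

0.42

Current total gain = 0.2515.
Target gain for A = 3: g* = 1 − 1/3 = 0.6667.
Additional gain needed = 0.6667 − 0.2515 = 0.42.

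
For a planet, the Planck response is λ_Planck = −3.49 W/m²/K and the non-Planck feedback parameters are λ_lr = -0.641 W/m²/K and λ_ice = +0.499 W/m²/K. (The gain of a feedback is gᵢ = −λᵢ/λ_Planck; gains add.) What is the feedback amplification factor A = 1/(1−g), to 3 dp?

Convert to gains: g_lr = -0.641/3.49 = -0.1837; g_ice = 0.499/3.49 = 0.143.
Total gain g = -0.0407.
A = 1/(1 + 0.0407) = 0.961.

0.961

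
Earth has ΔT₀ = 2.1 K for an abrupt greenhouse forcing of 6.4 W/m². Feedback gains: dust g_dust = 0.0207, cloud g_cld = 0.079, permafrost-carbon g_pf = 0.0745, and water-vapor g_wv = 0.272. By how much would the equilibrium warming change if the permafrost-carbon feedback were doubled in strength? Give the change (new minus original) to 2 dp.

Original: g = 0.4462, ΔT = 2.1/(1−0.4462) = 3.7920 K.
With doubled permafrost-carbon: g' = 0.5207, ΔT' = 2.1/(1−0.5207) = 4.3814 K.
Change = 4.3814 − 3.7920 = 0.59 K.

0.59 K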